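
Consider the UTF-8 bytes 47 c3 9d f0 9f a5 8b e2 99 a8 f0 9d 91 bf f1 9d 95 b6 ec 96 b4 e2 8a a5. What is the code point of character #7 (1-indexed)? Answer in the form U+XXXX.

Offset 0: leading byte 0x47 = 01000111 → 1-byte char #1 = 47.
Offset 1: leading byte 0xC3 = 11000011 → 2-byte char #2 = C3 9D.
Offset 3: leading byte 0xF0 = 11110000 → 4-byte char #3 = F0 9F A5 8B.
Offset 7: leading byte 0xE2 = 11100010 → 3-byte char #4 = E2 99 A8.
Offset 10: leading byte 0xF0 = 11110000 → 4-byte char #5 = F0 9D 91 BF.
Offset 14: leading byte 0xF1 = 11110001 → 4-byte char #6 = F1 9D 95 B6.
Offset 18: leading byte 0xEC = 11101100 → 3-byte char #7 = EC 96 B4.
Leading byte 0xEC = 11101100 matches 1110xxxx → 3-byte sequence.
Byte 1: 0xEC = 11101100, payload 1100 (4 bits).
Byte 2: 0x96 = 10010110 (10xxxxxx ✓), payload 010110.
Byte 3: 0xB4 = 10110100 (10xxxxxx ✓), payload 110100.
Concatenate: 1100010110110100 = 0xC5B4 (16 bits → U+C5B4).

U+C5B4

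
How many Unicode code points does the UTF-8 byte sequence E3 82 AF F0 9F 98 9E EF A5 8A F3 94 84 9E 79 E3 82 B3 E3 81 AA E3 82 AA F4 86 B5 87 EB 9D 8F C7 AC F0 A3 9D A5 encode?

Byte at offset 0: 0xE3 = 11100011 → 3-byte char (#1). Advance 3.
Byte at offset 3: 0xF0 = 11110000 → 4-byte char (#2). Advance 4.
Byte at offset 7: 0xEF = 11101111 → 3-byte char (#3). Advance 3.
Byte at offset 10: 0xF3 = 11110011 → 4-byte char (#4). Advance 4.
Byte at offset 14: 0x79 = 01111001 → 1-byte char (#5). Advance 1.
Byte at offset 15: 0xE3 = 11100011 → 3-byte char (#6). Advance 3.
Byte at offset 18: 0xE3 = 11100011 → 3-byte char (#7). Advance 3.
Byte at offset 21: 0xE3 = 11100011 → 3-byte char (#8). Advance 3.
Byte at offset 24: 0xF4 = 11110100 → 4-byte char (#9). Advance 4.
Byte at offset 28: 0xEB = 11101011 → 3-byte char (#10). Advance 3.
Byte at offset 31: 0xC7 = 11000111 → 2-byte char (#11). Advance 2.
Byte at offset 33: 0xF0 = 11110000 → 4-byte char (#12). Advance 4.
Reached end at offset 37 after 12 code points.

12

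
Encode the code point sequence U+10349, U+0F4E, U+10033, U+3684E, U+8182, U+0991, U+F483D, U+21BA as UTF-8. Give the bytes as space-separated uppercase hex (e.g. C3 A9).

F0 90 8D 89 E0 BD 8E F0 90 80 B3 F0 B6 A1 8E E8 86 82 E0 A6 91 F3 B4 A0 BD E2 86 BA

U+10349: 4-byte form → F0 90 8D 89.
U+0F4E: 3-byte form → E0 BD 8E.
U+10033: 4-byte form → F0 90 80 B3.
U+3684E: 4-byte form → F0 B6 A1 8E.
U+8182: 3-byte form → E8 86 82.
U+0991: 3-byte form → E0 A6 91.
U+F483D: 4-byte form → F3 B4 A0 BD.
U+21BA: 3-byte form → E2 86 BA.
Concatenated (28 bytes): F0 90 8D 89 E0 BD 8E F0 90 80 B3 F0 B6 A1 8E E8 86 82 E0 A6 91 F3 B4 A0 BD E2 86 BA.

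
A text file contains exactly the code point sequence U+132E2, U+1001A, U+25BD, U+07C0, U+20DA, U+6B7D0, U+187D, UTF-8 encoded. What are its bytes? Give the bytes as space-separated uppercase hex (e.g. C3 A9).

U+132E2: 4-byte form → F0 93 8B A2.
U+1001A: 4-byte form → F0 90 80 9A.
U+25BD: 3-byte form → E2 96 BD.
U+07C0: 2-byte form → DF 80.
U+20DA: 3-byte form → E2 83 9A.
U+6B7D0: 4-byte form → F1 AB 9F 90.
U+187D: 3-byte form → E1 A1 BD.
Concatenated (23 bytes): F0 93 8B A2 F0 90 80 9A E2 96 BD DF 80 E2 83 9A F1 AB 9F 90 E1 A1 BD.

F0 93 8B A2 F0 90 80 9A E2 96 BD DF 80 E2 83 9A F1 AB 9F 90 E1 A1 BD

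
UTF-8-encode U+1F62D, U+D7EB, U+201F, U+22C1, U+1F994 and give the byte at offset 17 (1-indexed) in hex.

0x94

1-indexed offset 17 is 0-indexed offset 16.
U+1F62D → 4-byte form F0 9F 98 AD at offsets 0–3.
U+D7EB → 3-byte form ED 9F AB at offsets 4–6.
U+201F → 3-byte form E2 80 9F at offsets 7–9.
U+22C1 → 3-byte form E2 8B 81 at offsets 10–12.
U+1F994 → 4-byte form F0 9F A6 94 at offsets 13–16.
Offset 16 falls in char 5's range; it's byte 4 of F0 9F A6 94 = 0x94.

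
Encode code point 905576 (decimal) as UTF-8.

F3 9D 85 A8

U+DD168 = 0xDD168 = 905576 decimal. In range U+10000–U+10FFFF → 4-byte form: 11110xxx 10xxxxxx 10xxxxxx 10xxxxxx.
Binary (21 bits): 011011101000101101000.
Split 3+6+6+6: 011 | 011101 | 000101 | 101000.
Byte 1: 11110011 = 0xF3.
Byte 2: 10011101 = 0x9D.
Byte 3: 10000101 = 0x85.
Byte 4: 10101000 = 0xA8.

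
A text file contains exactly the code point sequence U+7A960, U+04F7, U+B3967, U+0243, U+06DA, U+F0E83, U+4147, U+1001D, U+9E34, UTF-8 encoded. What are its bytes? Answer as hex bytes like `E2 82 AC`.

U+7A960: 4-byte form → F1 BA A5 A0.
U+04F7: 2-byte form → D3 B7.
U+B3967: 4-byte form → F2 B3 A5 A7.
U+0243: 2-byte form → C9 83.
U+06DA: 2-byte form → DB 9A.
U+F0E83: 4-byte form → F3 B0 BA 83.
U+4147: 3-byte form → E4 85 87.
U+1001D: 4-byte form → F0 90 80 9D.
U+9E34: 3-byte form → E9 B8 B4.
Concatenated (28 bytes): F1 BA A5 A0 D3 B7 F2 B3 A5 A7 C9 83 DB 9A F3 B0 BA 83 E4 85 87 F0 90 80 9D E9 B8 B4.

F1 BA A5 A0 D3 B7 F2 B3 A5 A7 C9 83 DB 9A F3 B0 BA 83 E4 85 87 F0 90 80 9D E9 B8 B4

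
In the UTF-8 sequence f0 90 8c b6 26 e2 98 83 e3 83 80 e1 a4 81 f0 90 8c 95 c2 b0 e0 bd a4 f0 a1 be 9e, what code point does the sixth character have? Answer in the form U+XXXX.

U+10315

Offset 0: leading byte 0xF0 = 11110000 → 4-byte char #1 = F0 90 8C B6.
Offset 4: leading byte 0x26 = 00100110 → 1-byte char #2 = 26.
Offset 5: leading byte 0xE2 = 11100010 → 3-byte char #3 = E2 98 83.
Offset 8: leading byte 0xE3 = 11100011 → 3-byte char #4 = E3 83 80.
Offset 11: leading byte 0xE1 = 11100001 → 3-byte char #5 = E1 A4 81.
Offset 14: leading byte 0xF0 = 11110000 → 4-byte char #6 = F0 90 8C 95.
Leading byte 0xF0 = 11110000 matches 11110xxx → 4-byte sequence.
Byte 1: 0xF0 = 11110000, payload 000 (3 bits).
Byte 2: 0x90 = 10010000 (10xxxxxx ✓), payload 010000.
Byte 3: 0x8C = 10001100 (10xxxxxx ✓), payload 001100.
Byte 4: 0x95 = 10010101 (10xxxxxx ✓), payload 010101.
Concatenate: 000010000001100010101 = 0x10315 (21 bits → U+10315).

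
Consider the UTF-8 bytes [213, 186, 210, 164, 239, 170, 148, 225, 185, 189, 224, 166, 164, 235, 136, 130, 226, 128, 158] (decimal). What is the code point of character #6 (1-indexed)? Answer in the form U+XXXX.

Offset 0: leading byte 0xD5 = 11010101 → 2-byte char #1 = D5 BA.
Offset 2: leading byte 0xD2 = 11010010 → 2-byte char #2 = D2 A4.
Offset 4: leading byte 0xEF = 11101111 → 3-byte char #3 = EF AA 94.
Offset 7: leading byte 0xE1 = 11100001 → 3-byte char #4 = E1 B9 BD.
Offset 10: leading byte 0xE0 = 11100000 → 3-byte char #5 = E0 A6 A4.
Offset 13: leading byte 0xEB = 11101011 → 3-byte char #6 = EB 88 82.
Leading byte 0xEB = 11101011 matches 1110xxxx → 3-byte sequence.
Byte 1: 0xEB = 11101011, payload 1011 (4 bits).
Byte 2: 0x88 = 10001000 (10xxxxxx ✓), payload 001000.
Byte 3: 0x82 = 10000010 (10xxxxxx ✓), payload 000010.
Concatenate: 1011001000000010 = 0xB202 (16 bits → U+B202).

U+B202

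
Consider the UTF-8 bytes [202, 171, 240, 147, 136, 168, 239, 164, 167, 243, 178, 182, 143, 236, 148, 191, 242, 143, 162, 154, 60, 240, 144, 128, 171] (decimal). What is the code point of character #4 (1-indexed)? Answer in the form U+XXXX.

U+F2D8F

Offset 0: leading byte 0xCA = 11001010 → 2-byte char #1 = CA AB.
Offset 2: leading byte 0xF0 = 11110000 → 4-byte char #2 = F0 93 88 A8.
Offset 6: leading byte 0xEF = 11101111 → 3-byte char #3 = EF A4 A7.
Offset 9: leading byte 0xF3 = 11110011 → 4-byte char #4 = F3 B2 B6 8F.
Leading byte 0xF3 = 11110011 matches 11110xxx → 4-byte sequence.
Byte 1: 0xF3 = 11110011, payload 011 (3 bits).
Byte 2: 0xB2 = 10110010 (10xxxxxx ✓), payload 110010.
Byte 3: 0xB6 = 10110110 (10xxxxxx ✓), payload 110110.
Byte 4: 0x8F = 10001111 (10xxxxxx ✓), payload 001111.
Concatenate: 011110010110110001111 = 0xF2D8F (21 bits → U+F2D8F).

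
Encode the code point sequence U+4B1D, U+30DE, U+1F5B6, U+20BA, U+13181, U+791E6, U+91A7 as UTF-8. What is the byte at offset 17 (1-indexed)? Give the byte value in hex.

0x81

1-indexed offset 17 is 0-indexed offset 16.
U+4B1D → 3-byte form E4 AC 9D at offsets 0–2.
U+30DE → 3-byte form E3 83 9E at offsets 3–5.
U+1F5B6 → 4-byte form F0 9F 96 B6 at offsets 6–9.
U+20BA → 3-byte form E2 82 BA at offsets 10–12.
U+13181 → 4-byte form F0 93 86 81 at offsets 13–16.
Offset 16 falls in char 5's range; it's byte 4 of F0 93 86 81 = 0x81.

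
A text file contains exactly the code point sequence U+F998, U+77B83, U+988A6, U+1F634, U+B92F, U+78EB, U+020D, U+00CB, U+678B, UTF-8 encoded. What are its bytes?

EF A6 98 F1 B7 AE 83 F2 98 A2 A6 F0 9F 98 B4 EB A4 AF E7 A3 AB C8 8D C3 8B E6 9E 8B

U+F998: 3-byte form → EF A6 98.
U+77B83: 4-byte form → F1 B7 AE 83.
U+988A6: 4-byte form → F2 98 A2 A6.
U+1F634: 4-byte form → F0 9F 98 B4.
U+B92F: 3-byte form → EB A4 AF.
U+78EB: 3-byte form → E7 A3 AB.
U+020D: 2-byte form → C8 8D.
U+00CB: 2-byte form → C3 8B.
U+678B: 3-byte form → E6 9E 8B.
Concatenated (28 bytes): EF A6 98 F1 B7 AE 83 F2 98 A2 A6 F0 9F 98 B4 EB A4 AF E7 A3 AB C8 8D C3 8B E6 9E 8B.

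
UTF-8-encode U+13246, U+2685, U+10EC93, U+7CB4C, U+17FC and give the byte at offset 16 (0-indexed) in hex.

U+13246 → 4-byte form F0 93 89 86 at offsets 0–3.
U+2685 → 3-byte form E2 9A 85 at offsets 4–6.
U+10EC93 → 4-byte form F4 8E B2 93 at offsets 7–10.
U+7CB4C → 4-byte form F1 BC AD 8C at offsets 11–14.
U+17FC → 3-byte form E1 9F BC at offsets 15–17.
Offset 16 falls in char 5's range; it's byte 2 of E1 9F BC = 0x9F.

0x9F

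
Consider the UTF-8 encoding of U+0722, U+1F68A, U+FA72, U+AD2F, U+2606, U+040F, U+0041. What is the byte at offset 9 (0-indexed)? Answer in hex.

U+0722 → 2-byte form DC A2 at offsets 0–1.
U+1F68A → 4-byte form F0 9F 9A 8A at offsets 2–5.
U+FA72 → 3-byte form EF A9 B2 at offsets 6–8.
U+AD2F → 3-byte form EA B4 AF at offsets 9–11.
Offset 9 falls in char 4's range; it's byte 1 of EA B4 AF = 0xEA.

0xEA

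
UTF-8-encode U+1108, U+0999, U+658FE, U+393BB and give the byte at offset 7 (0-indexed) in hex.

U+1108 → 3-byte form E1 84 88 at offsets 0–2.
U+0999 → 3-byte form E0 A6 99 at offsets 3–5.
U+658FE → 4-byte form F1 A5 A3 BE at offsets 6–9.
Offset 7 falls in char 3's range; it's byte 2 of F1 A5 A3 BE = 0xA5.

0xA5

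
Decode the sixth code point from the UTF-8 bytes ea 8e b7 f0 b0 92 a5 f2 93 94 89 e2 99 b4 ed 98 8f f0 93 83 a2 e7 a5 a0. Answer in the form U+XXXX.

Offset 0: leading byte 0xEA = 11101010 → 3-byte char #1 = EA 8E B7.
Offset 3: leading byte 0xF0 = 11110000 → 4-byte char #2 = F0 B0 92 A5.
Offset 7: leading byte 0xF2 = 11110010 → 4-byte char #3 = F2 93 94 89.
Offset 11: leading byte 0xE2 = 11100010 → 3-byte char #4 = E2 99 B4.
Offset 14: leading byte 0xED = 11101101 → 3-byte char #5 = ED 98 8F.
Offset 17: leading byte 0xF0 = 11110000 → 4-byte char #6 = F0 93 83 A2.
Leading byte 0xF0 = 11110000 matches 11110xxx → 4-byte sequence.
Byte 1: 0xF0 = 11110000, payload 000 (3 bits).
Byte 2: 0x93 = 10010011 (10xxxxxx ✓), payload 010011.
Byte 3: 0x83 = 10000011 (10xxxxxx ✓), payload 000011.
Byte 4: 0xA2 = 10100010 (10xxxxxx ✓), payload 100010.
Concatenate: 000010011000011100010 = 0x130E2 (21 bits → U+130E2).

U+130E2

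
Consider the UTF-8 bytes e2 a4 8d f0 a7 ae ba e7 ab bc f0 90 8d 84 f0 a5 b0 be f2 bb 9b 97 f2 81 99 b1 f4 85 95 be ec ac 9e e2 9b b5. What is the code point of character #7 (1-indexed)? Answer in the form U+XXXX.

U+81671

Offset 0: leading byte 0xE2 = 11100010 → 3-byte char #1 = E2 A4 8D.
Offset 3: leading byte 0xF0 = 11110000 → 4-byte char #2 = F0 A7 AE BA.
Offset 7: leading byte 0xE7 = 11100111 → 3-byte char #3 = E7 AB BC.
Offset 10: leading byte 0xF0 = 11110000 → 4-byte char #4 = F0 90 8D 84.
Offset 14: leading byte 0xF0 = 11110000 → 4-byte char #5 = F0 A5 B0 BE.
Offset 18: leading byte 0xF2 = 11110010 → 4-byte char #6 = F2 BB 9B 97.
Offset 22: leading byte 0xF2 = 11110010 → 4-byte char #7 = F2 81 99 B1.
Leading byte 0xF2 = 11110010 matches 11110xxx → 4-byte sequence.
Byte 1: 0xF2 = 11110010, payload 010 (3 bits).
Byte 2: 0x81 = 10000001 (10xxxxxx ✓), payload 000001.
Byte 3: 0x99 = 10011001 (10xxxxxx ✓), payload 011001.
Byte 4: 0xB1 = 10110001 (10xxxxxx ✓), payload 110001.
Concatenate: 010000001011001110001 = 0x81671 (21 bits → U+81671).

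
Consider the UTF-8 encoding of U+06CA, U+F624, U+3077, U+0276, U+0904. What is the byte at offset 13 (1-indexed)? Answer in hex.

0x84

1-indexed offset 13 is 0-indexed offset 12.
U+06CA → 2-byte form DB 8A at offsets 0–1.
U+F624 → 3-byte form EF 98 A4 at offsets 2–4.
U+3077 → 3-byte form E3 81 B7 at offsets 5–7.
U+0276 → 2-byte form C9 B6 at offsets 8–9.
U+0904 → 3-byte form E0 A4 84 at offsets 10–12.
Offset 12 falls in char 5's range; it's byte 3 of E0 A4 84 = 0x84.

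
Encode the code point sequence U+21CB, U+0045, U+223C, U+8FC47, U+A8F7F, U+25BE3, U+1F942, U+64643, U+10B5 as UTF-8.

U+21CB: 3-byte form → E2 87 8B.
U+0045: 1-byte form → 45.
U+223C: 3-byte form → E2 88 BC.
U+8FC47: 4-byte form → F2 8F B1 87.
U+A8F7F: 4-byte form → F2 A8 BD BF.
U+25BE3: 4-byte form → F0 A5 AF A3.
U+1F942: 4-byte form → F0 9F A5 82.
U+64643: 4-byte form → F1 A4 99 83.
U+10B5: 3-byte form → E1 82 B5.
Concatenated (30 bytes): E2 87 8B 45 E2 88 BC F2 8F B1 87 F2 A8 BD BF F0 A5 AF A3 F0 9F A5 82 F1 A4 99 83 E1 82 B5.

E2 87 8B 45 E2 88 BC F2 8F B1 87 F2 A8 BD BF F0 A5 AF A3 F0 9F A5 82 F1 A4 99 83 E1 82 B5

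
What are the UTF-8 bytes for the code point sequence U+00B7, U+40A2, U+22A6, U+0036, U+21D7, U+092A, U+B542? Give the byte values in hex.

C2 B7 E4 82 A2 E2 8A A6 36 E2 87 97 E0 A4 AA EB 95 82

U+00B7: 2-byte form → C2 B7.
U+40A2: 3-byte form → E4 82 A2.
U+22A6: 3-byte form → E2 8A A6.
U+0036: 1-byte form → 36.
U+21D7: 3-byte form → E2 87 97.
U+092A: 3-byte form → E0 A4 AA.
U+B542: 3-byte form → EB 95 82.
Concatenated (18 bytes): C2 B7 E4 82 A2 E2 8A A6 36 E2 87 97 E0 A4 AA EB 95 82.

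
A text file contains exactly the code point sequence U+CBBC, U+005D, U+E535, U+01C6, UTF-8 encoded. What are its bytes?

U+CBBC: 3-byte form → EC AE BC.
U+005D: 1-byte form → 5D.
U+E535: 3-byte form → EE 94 B5.
U+01C6: 2-byte form → C7 86.
Concatenated (9 bytes): EC AE BC 5D EE 94 B5 C7 86.

EC AE BC 5D EE 94 B5 C7 86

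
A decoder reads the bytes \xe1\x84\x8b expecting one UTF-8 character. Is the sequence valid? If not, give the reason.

Leading byte 0xE1 = 11100001 → 3-byte form.
Continuation bytes 0x84=10000100, 0x8B=10001011 all match 10xxxxxx.
Decoded value 0x110B is ≥ 0x800 (shortest form) and not a surrogate.

valid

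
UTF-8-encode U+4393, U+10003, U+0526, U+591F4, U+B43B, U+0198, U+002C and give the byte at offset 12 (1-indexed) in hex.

1-indexed offset 12 is 0-indexed offset 11.
U+4393 → 3-byte form E4 8E 93 at offsets 0–2.
U+10003 → 4-byte form F0 90 80 83 at offsets 3–6.
U+0526 → 2-byte form D4 A6 at offsets 7–8.
U+591F4 → 4-byte form F1 99 87 B4 at offsets 9–12.
Offset 11 falls in char 4's range; it's byte 3 of F1 99 87 B4 = 0x87.

0x87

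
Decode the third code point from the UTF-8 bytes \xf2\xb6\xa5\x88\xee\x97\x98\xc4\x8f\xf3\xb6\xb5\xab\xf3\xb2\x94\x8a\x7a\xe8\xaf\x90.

U+010F

Offset 0: leading byte 0xF2 = 11110010 → 4-byte char #1 = F2 B6 A5 88.
Offset 4: leading byte 0xEE = 11101110 → 3-byte char #2 = EE 97 98.
Offset 7: leading byte 0xC4 = 11000100 → 2-byte char #3 = C4 8F.
Leading byte 0xC4 = 11000100 matches 110xxxxx → 2-byte sequence.
Byte 1: 0xC4 = 11000100, payload 00100 (5 bits).
Byte 2: 0x8F = 10001111 (10xxxxxx ✓), payload 001111.
Concatenate: 00100001111 = 0x10F (11 bits → U+010F).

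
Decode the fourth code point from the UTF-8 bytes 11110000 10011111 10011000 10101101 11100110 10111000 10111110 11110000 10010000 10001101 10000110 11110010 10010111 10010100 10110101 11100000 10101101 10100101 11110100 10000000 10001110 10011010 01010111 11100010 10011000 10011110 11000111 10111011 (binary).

Offset 0: leading byte 0xF0 = 11110000 → 4-byte char #1 = F0 9F 98 AD.
Offset 4: leading byte 0xE6 = 11100110 → 3-byte char #2 = E6 B8 BE.
Offset 7: leading byte 0xF0 = 11110000 → 4-byte char #3 = F0 90 8D 86.
Offset 11: leading byte 0xF2 = 11110010 → 4-byte char #4 = F2 97 94 B5.
Leading byte 0xF2 = 11110010 matches 11110xxx → 4-byte sequence.
Byte 1: 0xF2 = 11110010, payload 010 (3 bits).
Byte 2: 0x97 = 10010111 (10xxxxxx ✓), payload 010111.
Byte 3: 0x94 = 10010100 (10xxxxxx ✓), payload 010100.
Byte 4: 0xB5 = 10110101 (10xxxxxx ✓), payload 110101.
Concatenate: 010010111010100110101 = 0x97535 (21 bits → U+97535).

U+97535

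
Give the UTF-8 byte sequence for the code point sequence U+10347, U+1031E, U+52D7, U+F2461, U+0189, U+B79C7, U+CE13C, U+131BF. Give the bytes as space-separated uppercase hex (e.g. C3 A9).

U+10347: 4-byte form → F0 90 8D 87.
U+1031E: 4-byte form → F0 90 8C 9E.
U+52D7: 3-byte form → E5 8B 97.
U+F2461: 4-byte form → F3 B2 91 A1.
U+0189: 2-byte form → C6 89.
U+B79C7: 4-byte form → F2 B7 A7 87.
U+CE13C: 4-byte form → F3 8E 84 BC.
U+131BF: 4-byte form → F0 93 86 BF.
Concatenated (29 bytes): F0 90 8D 87 F0 90 8C 9E E5 8B 97 F3 B2 91 A1 C6 89 F2 B7 A7 87 F3 8E 84 BC F0 93 86 BF.

F0 90 8D 87 F0 90 8C 9E E5 8B 97 F3 B2 91 A1 C6 89 F2 B7 A7 87 F3 8E 84 BC F0 93 86 BF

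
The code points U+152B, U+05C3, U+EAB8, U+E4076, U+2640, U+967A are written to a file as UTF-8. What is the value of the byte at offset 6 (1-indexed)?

1-indexed offset 6 is 0-indexed offset 5.
U+152B → 3-byte form E1 94 AB at offsets 0–2.
U+05C3 → 2-byte form D7 83 at offsets 3–4.
U+EAB8 → 3-byte form EE AA B8 at offsets 5–7.
Offset 5 falls in char 3's range; it's byte 1 of EE AA B8 = 0xEE.

0xEE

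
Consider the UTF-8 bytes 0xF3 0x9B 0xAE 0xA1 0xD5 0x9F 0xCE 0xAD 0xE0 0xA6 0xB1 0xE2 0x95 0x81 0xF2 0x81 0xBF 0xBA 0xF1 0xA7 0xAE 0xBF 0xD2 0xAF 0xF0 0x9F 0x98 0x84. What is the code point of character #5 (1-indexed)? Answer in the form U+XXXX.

U+2541

Offset 0: leading byte 0xF3 = 11110011 → 4-byte char #1 = F3 9B AE A1.
Offset 4: leading byte 0xD5 = 11010101 → 2-byte char #2 = D5 9F.
Offset 6: leading byte 0xCE = 11001110 → 2-byte char #3 = CE AD.
Offset 8: leading byte 0xE0 = 11100000 → 3-byte char #4 = E0 A6 B1.
Offset 11: leading byte 0xE2 = 11100010 → 3-byte char #5 = E2 95 81.
Leading byte 0xE2 = 11100010 matches 1110xxxx → 3-byte sequence.
Byte 1: 0xE2 = 11100010, payload 0010 (4 bits).
Byte 2: 0x95 = 10010101 (10xxxxxx ✓), payload 010101.
Byte 3: 0x81 = 10000001 (10xxxxxx ✓), payload 000001.
Concatenate: 0010010101000001 = 0x2541 (16 bits → U+2541).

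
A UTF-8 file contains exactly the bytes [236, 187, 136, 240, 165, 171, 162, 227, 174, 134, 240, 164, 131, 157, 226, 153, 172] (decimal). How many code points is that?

Byte at offset 0: 0xEC = 11101100 → 3-byte char (#1). Advance 3.
Byte at offset 3: 0xF0 = 11110000 → 4-byte char (#2). Advance 4.
Byte at offset 7: 0xE3 = 11100011 → 3-byte char (#3). Advance 3.
Byte at offset 10: 0xF0 = 11110000 → 4-byte char (#4). Advance 4.
Byte at offset 14: 0xE2 = 11100010 → 3-byte char (#5). Advance 3.
Reached end at offset 17 after 5 code points.

5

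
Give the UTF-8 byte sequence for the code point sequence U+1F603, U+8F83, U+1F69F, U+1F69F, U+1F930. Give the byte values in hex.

F0 9F 98 83 E8 BE 83 F0 9F 9A 9F F0 9F 9A 9F F0 9F A4 B0

U+1F603: 4-byte form → F0 9F 98 83.
U+8F83: 3-byte form → E8 BE 83.
U+1F69F: 4-byte form → F0 9F 9A 9F.
U+1F69F: 4-byte form → F0 9F 9A 9F.
U+1F930: 4-byte form → F0 9F A4 B0.
Concatenated (19 bytes): F0 9F 98 83 E8 BE 83 F0 9F 9A 9F F0 9F 9A 9F F0 9F A4 B0.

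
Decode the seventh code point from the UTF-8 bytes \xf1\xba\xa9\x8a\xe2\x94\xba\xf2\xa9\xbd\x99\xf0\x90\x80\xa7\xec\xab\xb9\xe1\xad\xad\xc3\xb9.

U+00F9

Offset 0: leading byte 0xF1 = 11110001 → 4-byte char #1 = F1 BA A9 8A.
Offset 4: leading byte 0xE2 = 11100010 → 3-byte char #2 = E2 94 BA.
Offset 7: leading byte 0xF2 = 11110010 → 4-byte char #3 = F2 A9 BD 99.
Offset 11: leading byte 0xF0 = 11110000 → 4-byte char #4 = F0 90 80 A7.
Offset 15: leading byte 0xEC = 11101100 → 3-byte char #5 = EC AB B9.
Offset 18: leading byte 0xE1 = 11100001 → 3-byte char #6 = E1 AD AD.
Offset 21: leading byte 0xC3 = 11000011 → 2-byte char #7 = C3 B9.
Leading byte 0xC3 = 11000011 matches 110xxxxx → 2-byte sequence.
Byte 1: 0xC3 = 11000011, payload 00011 (5 bits).
Byte 2: 0xB9 = 10111001 (10xxxxxx ✓), payload 111001.
Concatenate: 00011111001 = 0xF9 (11 bits → U+00F9).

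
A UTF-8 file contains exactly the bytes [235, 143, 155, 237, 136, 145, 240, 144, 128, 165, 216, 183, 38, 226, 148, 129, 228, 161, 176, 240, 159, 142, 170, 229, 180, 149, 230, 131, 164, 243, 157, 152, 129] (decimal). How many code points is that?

Byte at offset 0: 0xEB = 11101011 → 3-byte char (#1). Advance 3.
Byte at offset 3: 0xED = 11101101 → 3-byte char (#2). Advance 3.
Byte at offset 6: 0xF0 = 11110000 → 4-byte char (#3). Advance 4.
Byte at offset 10: 0xD8 = 11011000 → 2-byte char (#4). Advance 2.
Byte at offset 12: 0x26 = 00100110 → 1-byte char (#5). Advance 1.
Byte at offset 13: 0xE2 = 11100010 → 3-byte char (#6). Advance 3.
Byte at offset 16: 0xE4 = 11100100 → 3-byte char (#7). Advance 3.
Byte at offset 19: 0xF0 = 11110000 → 4-byte char (#8). Advance 4.
Byte at offset 23: 0xE5 = 11100101 → 3-byte char (#9). Advance 3.
Byte at offset 26: 0xE6 = 11100110 → 3-byte char (#10). Advance 3.
Byte at offset 29: 0xF3 = 11110011 → 4-byte char (#11). Advance 4.
Reached end at offset 33 after 11 code points.

11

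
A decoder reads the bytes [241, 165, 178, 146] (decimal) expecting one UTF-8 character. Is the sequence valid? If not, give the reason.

Leading byte 0xF1 = 11110001 → 4-byte form.
Continuation bytes 0xA5=10100101, 0xB2=10110010, 0x92=10010010 all match 10xxxxxx.
Decoded value 0x65C92 is ≥ 0x10000 (shortest form) and not a surrogate.

valid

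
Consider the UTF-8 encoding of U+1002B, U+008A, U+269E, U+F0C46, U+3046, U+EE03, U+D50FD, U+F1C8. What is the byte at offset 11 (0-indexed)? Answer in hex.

U+1002B → 4-byte form F0 90 80 AB at offsets 0–3.
U+008A → 2-byte form C2 8A at offsets 4–5.
U+269E → 3-byte form E2 9A 9E at offsets 6–8.
U+F0C46 → 4-byte form F3 B0 B1 86 at offsets 9–12.
Offset 11 falls in char 4's range; it's byte 3 of F3 B0 B1 86 = 0xB1.

0xB1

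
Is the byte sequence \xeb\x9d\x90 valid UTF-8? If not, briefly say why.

Leading byte 0xEB = 11101011 → 3-byte form.
Continuation bytes 0x9D=10011101, 0x90=10010000 all match 10xxxxxx.
Decoded value 0xB750 is ≥ 0x800 (shortest form) and not a surrogate.

valid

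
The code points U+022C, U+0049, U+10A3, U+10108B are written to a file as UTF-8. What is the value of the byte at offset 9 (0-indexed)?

U+022C → 2-byte form C8 AC at offsets 0–1.
U+0049 → 1-byte form 49 at offsets 2–2.
U+10A3 → 3-byte form E1 82 A3 at offsets 3–5.
U+10108B → 4-byte form F4 81 82 8B at offsets 6–9.
Offset 9 falls in char 4's range; it's byte 4 of F4 81 82 8B = 0x8B.

0x8B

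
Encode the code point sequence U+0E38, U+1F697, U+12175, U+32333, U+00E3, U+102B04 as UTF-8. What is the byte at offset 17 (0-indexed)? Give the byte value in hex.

0xF4

U+0E38 → 3-byte form E0 B8 B8 at offsets 0–2.
U+1F697 → 4-byte form F0 9F 9A 97 at offsets 3–6.
U+12175 → 4-byte form F0 92 85 B5 at offsets 7–10.
U+32333 → 4-byte form F0 B2 8C B3 at offsets 11–14.
U+00E3 → 2-byte form C3 A3 at offsets 15–16.
U+102B04 → 4-byte form F4 82 AC 84 at offsets 17–20.
Offset 17 falls in char 6's range; it's byte 1 of F4 82 AC 84 = 0xF4.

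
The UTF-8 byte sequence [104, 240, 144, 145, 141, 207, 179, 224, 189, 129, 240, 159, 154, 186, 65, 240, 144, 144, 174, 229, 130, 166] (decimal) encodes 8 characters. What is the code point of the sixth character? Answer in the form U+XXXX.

U+0041

Offset 0: leading byte 0x68 = 01101000 → 1-byte char #1 = 68.
Offset 1: leading byte 0xF0 = 11110000 → 4-byte char #2 = F0 90 91 8D.
Offset 5: leading byte 0xCF = 11001111 → 2-byte char #3 = CF B3.
Offset 7: leading byte 0xE0 = 11100000 → 3-byte char #4 = E0 BD 81.
Offset 10: leading byte 0xF0 = 11110000 → 4-byte char #5 = F0 9F 9A BA.
Offset 14: leading byte 0x41 = 01000001 → 1-byte char #6 = 41.
Leading byte 0x41 = 01000001 matches 0xxxxxxx → 1-byte sequence.
Byte 1: 0x41 = 01000001, payload 1000001 (7 bits).
Concatenate: 1000001 = 0x41 (7 bits → U+0041).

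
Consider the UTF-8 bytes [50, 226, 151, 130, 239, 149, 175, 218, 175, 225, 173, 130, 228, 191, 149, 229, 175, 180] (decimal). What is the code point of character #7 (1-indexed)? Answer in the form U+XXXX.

Offset 0: leading byte 0x32 = 00110010 → 1-byte char #1 = 32.
Offset 1: leading byte 0xE2 = 11100010 → 3-byte char #2 = E2 97 82.
Offset 4: leading byte 0xEF = 11101111 → 3-byte char #3 = EF 95 AF.
Offset 7: leading byte 0xDA = 11011010 → 2-byte char #4 = DA AF.
Offset 9: leading byte 0xE1 = 11100001 → 3-byte char #5 = E1 AD 82.
Offset 12: leading byte 0xE4 = 11100100 → 3-byte char #6 = E4 BF 95.
Offset 15: leading byte 0xE5 = 11100101 → 3-byte char #7 = E5 AF B4.
Leading byte 0xE5 = 11100101 matches 1110xxxx → 3-byte sequence.
Byte 1: 0xE5 = 11100101, payload 0101 (4 bits).
Byte 2: 0xAF = 10101111 (10xxxxxx ✓), payload 101111.
Byte 3: 0xB4 = 10110100 (10xxxxxx ✓), payload 110100.
Concatenate: 0101101111110100 = 0x5BF4 (16 bits → U+5BF4).

U+5BF4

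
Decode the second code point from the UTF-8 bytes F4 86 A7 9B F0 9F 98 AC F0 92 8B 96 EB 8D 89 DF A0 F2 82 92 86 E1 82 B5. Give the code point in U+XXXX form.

U+1F62C

Offset 0: leading byte 0xF4 = 11110100 → 4-byte char #1 = F4 86 A7 9B.
Offset 4: leading byte 0xF0 = 11110000 → 4-byte char #2 = F0 9F 98 AC.
Leading byte 0xF0 = 11110000 matches 11110xxx → 4-byte sequence.
Byte 1: 0xF0 = 11110000, payload 000 (3 bits).
Byte 2: 0x9F = 10011111 (10xxxxxx ✓), payload 011111.
Byte 3: 0x98 = 10011000 (10xxxxxx ✓), payload 011000.
Byte 4: 0xAC = 10101100 (10xxxxxx ✓), payload 101100.
Concatenate: 000011111011000101100 = 0x1F62C (21 bits → U+1F62C).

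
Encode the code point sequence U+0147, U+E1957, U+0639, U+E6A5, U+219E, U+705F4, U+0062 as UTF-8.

U+0147: 2-byte form → C5 87.
U+E1957: 4-byte form → F3 A1 A5 97.
U+0639: 2-byte form → D8 B9.
U+E6A5: 3-byte form → EE 9A A5.
U+219E: 3-byte form → E2 86 9E.
U+705F4: 4-byte form → F1 B0 97 B4.
U+0062: 1-byte form → 62.
Concatenated (19 bytes): C5 87 F3 A1 A5 97 D8 B9 EE 9A A5 E2 86 9E F1 B0 97 B4 62.

C5 87 F3 A1 A5 97 D8 B9 EE 9A A5 E2 86 9E F1 B0 97 B4 62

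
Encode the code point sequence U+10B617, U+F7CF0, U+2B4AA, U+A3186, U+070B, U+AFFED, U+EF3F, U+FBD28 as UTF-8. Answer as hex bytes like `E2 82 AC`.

U+10B617: 4-byte form → F4 8B 98 97.
U+F7CF0: 4-byte form → F3 B7 B3 B0.
U+2B4AA: 4-byte form → F0 AB 92 AA.
U+A3186: 4-byte form → F2 A3 86 86.
U+070B: 2-byte form → DC 8B.
U+AFFED: 4-byte form → F2 AF BF AD.
U+EF3F: 3-byte form → EE BC BF.
U+FBD28: 4-byte form → F3 BB B4 A8.
Concatenated (29 bytes): F4 8B 98 97 F3 B7 B3 B0 F0 AB 92 AA F2 A3 86 86 DC 8B F2 AF BF AD EE BC BF F3 BB B4 A8.

F4 8B 98 97 F3 B7 B3 B0 F0 AB 92 AA F2 A3 86 86 DC 8B F2 AF BF AD EE BC BF F3 BB B4 A8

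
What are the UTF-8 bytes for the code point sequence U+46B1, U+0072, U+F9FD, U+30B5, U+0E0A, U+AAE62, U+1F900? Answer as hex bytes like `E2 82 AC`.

E4 9A B1 72 EF A7 BD E3 82 B5 E0 B8 8A F2 AA B9 A2 F0 9F A4 80

U+46B1: 3-byte form → E4 9A B1.
U+0072: 1-byte form → 72.
U+F9FD: 3-byte form → EF A7 BD.
U+30B5: 3-byte form → E3 82 B5.
U+0E0A: 3-byte form → E0 B8 8A.
U+AAE62: 4-byte form → F2 AA B9 A2.
U+1F900: 4-byte form → F0 9F A4 80.
Concatenated (21 bytes): E4 9A B1 72 EF A7 BD E3 82 B5 E0 B8 8A F2 AA B9 A2 F0 9F A4 80.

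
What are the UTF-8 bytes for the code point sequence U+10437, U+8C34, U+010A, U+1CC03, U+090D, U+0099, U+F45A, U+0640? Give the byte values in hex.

U+10437: 4-byte form → F0 90 90 B7.
U+8C34: 3-byte form → E8 B0 B4.
U+010A: 2-byte form → C4 8A.
U+1CC03: 4-byte form → F0 9C B0 83.
U+090D: 3-byte form → E0 A4 8D.
U+0099: 2-byte form → C2 99.
U+F45A: 3-byte form → EF 91 9A.
U+0640: 2-byte form → D9 80.
Concatenated (23 bytes): F0 90 90 B7 E8 B0 B4 C4 8A F0 9C B0 83 E0 A4 8D C2 99 EF 91 9A D9 80.

F0 90 90 B7 E8 B0 B4 C4 8A F0 9C B0 83 E0 A4 8D C2 99 EF 91 9A D9 80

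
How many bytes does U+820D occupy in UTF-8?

3

U+820D = 0x820D. UTF-8 uses 1 byte below 0x80, 2 below 0x800, 3 below 0x10000, 4 up to 0x10FFFF. 0x820D is in U+0800–U+FFFF → 3 bytes.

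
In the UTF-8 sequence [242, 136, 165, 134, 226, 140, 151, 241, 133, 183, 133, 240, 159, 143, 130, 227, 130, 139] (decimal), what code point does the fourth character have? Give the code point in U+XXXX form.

Offset 0: leading byte 0xF2 = 11110010 → 4-byte char #1 = F2 88 A5 86.
Offset 4: leading byte 0xE2 = 11100010 → 3-byte char #2 = E2 8C 97.
Offset 7: leading byte 0xF1 = 11110001 → 4-byte char #3 = F1 85 B7 85.
Offset 11: leading byte 0xF0 = 11110000 → 4-byte char #4 = F0 9F 8F 82.
Leading byte 0xF0 = 11110000 matches 11110xxx → 4-byte sequence.
Byte 1: 0xF0 = 11110000, payload 000 (3 bits).
Byte 2: 0x9F = 10011111 (10xxxxxx ✓), payload 011111.
Byte 3: 0x8F = 10001111 (10xxxxxx ✓), payload 001111.
Byte 4: 0x82 = 10000010 (10xxxxxx ✓), payload 000010.
Concatenate: 000011111001111000010 = 0x1F3C2 (21 bits → U+1F3C2).

U+1F3C2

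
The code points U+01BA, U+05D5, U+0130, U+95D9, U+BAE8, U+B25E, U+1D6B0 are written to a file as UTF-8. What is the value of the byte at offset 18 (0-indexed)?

U+01BA → 2-byte form C6 BA at offsets 0–1.
U+05D5 → 2-byte form D7 95 at offsets 2–3.
U+0130 → 2-byte form C4 B0 at offsets 4–5.
U+95D9 → 3-byte form E9 97 99 at offsets 6–8.
U+BAE8 → 3-byte form EB AB A8 at offsets 9–11.
U+B25E → 3-byte form EB 89 9E at offsets 12–14.
U+1D6B0 → 4-byte form F0 9D 9A B0 at offsets 15–18.
Offset 18 falls in char 7's range; it's byte 4 of F0 9D 9A B0 = 0xB0.

0xB0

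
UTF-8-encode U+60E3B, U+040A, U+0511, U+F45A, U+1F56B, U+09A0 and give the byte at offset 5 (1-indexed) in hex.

0xD0

1-indexed offset 5 is 0-indexed offset 4.
U+60E3B → 4-byte form F1 A0 B8 BB at offsets 0–3.
U+040A → 2-byte form D0 8A at offsets 4–5.
Offset 4 falls in char 2's range; it's byte 1 of D0 8A = 0xD0.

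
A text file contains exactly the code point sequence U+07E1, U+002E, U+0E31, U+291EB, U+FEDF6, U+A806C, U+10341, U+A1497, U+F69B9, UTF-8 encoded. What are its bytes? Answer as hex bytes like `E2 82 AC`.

DF A1 2E E0 B8 B1 F0 A9 87 AB F3 BE B7 B6 F2 A8 81 AC F0 90 8D 81 F2 A1 92 97 F3 B6 A6 B9

U+07E1: 2-byte form → DF A1.
U+002E: 1-byte form → 2E.
U+0E31: 3-byte form → E0 B8 B1.
U+291EB: 4-byte form → F0 A9 87 AB.
U+FEDF6: 4-byte form → F3 BE B7 B6.
U+A806C: 4-byte form → F2 A8 81 AC.
U+10341: 4-byte form → F0 90 8D 81.
U+A1497: 4-byte form → F2 A1 92 97.
U+F69B9: 4-byte form → F3 B6 A6 B9.
Concatenated (30 bytes): DF A1 2E E0 B8 B1 F0 A9 87 AB F3 BE B7 B6 F2 A8 81 AC F0 90 8D 81 F2 A1 92 97 F3 B6 A6 B9.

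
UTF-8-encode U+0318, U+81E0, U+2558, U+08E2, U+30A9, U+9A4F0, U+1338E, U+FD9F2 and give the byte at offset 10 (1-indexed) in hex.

1-indexed offset 10 is 0-indexed offset 9.
U+0318 → 2-byte form CC 98 at offsets 0–1.
U+81E0 → 3-byte form E8 87 A0 at offsets 2–4.
U+2558 → 3-byte form E2 95 98 at offsets 5–7.
U+08E2 → 3-byte form E0 A3 A2 at offsets 8–10.
Offset 9 falls in char 4's range; it's byte 2 of E0 A3 A2 = 0xA3.

0xA3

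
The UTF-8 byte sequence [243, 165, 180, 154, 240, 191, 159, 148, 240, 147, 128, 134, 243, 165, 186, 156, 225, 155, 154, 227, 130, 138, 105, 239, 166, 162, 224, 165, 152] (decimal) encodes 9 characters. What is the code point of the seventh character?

Offset 0: leading byte 0xF3 = 11110011 → 4-byte char #1 = F3 A5 B4 9A.
Offset 4: leading byte 0xF0 = 11110000 → 4-byte char #2 = F0 BF 9F 94.
Offset 8: leading byte 0xF0 = 11110000 → 4-byte char #3 = F0 93 80 86.
Offset 12: leading byte 0xF3 = 11110011 → 4-byte char #4 = F3 A5 BA 9C.
Offset 16: leading byte 0xE1 = 11100001 → 3-byte char #5 = E1 9B 9A.
Offset 19: leading byte 0xE3 = 11100011 → 3-byte char #6 = E3 82 8A.
Offset 22: leading byte 0x69 = 01101001 → 1-byte char #7 = 69.
Leading byte 0x69 = 01101001 matches 0xxxxxxx → 1-byte sequence.
Byte 1: 0x69 = 01101001, payload 1101001 (7 bits).
Concatenate: 1101001 = 0x69 (7 bits → U+0069).

U+0069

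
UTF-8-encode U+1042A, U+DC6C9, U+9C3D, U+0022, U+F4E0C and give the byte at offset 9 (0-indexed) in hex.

0xB0

U+1042A → 4-byte form F0 90 90 AA at offsets 0–3.
U+DC6C9 → 4-byte form F3 9C 9B 89 at offsets 4–7.
U+9C3D → 3-byte form E9 B0 BD at offsets 8–10.
Offset 9 falls in char 3's range; it's byte 2 of E9 B0 BD = 0xB0.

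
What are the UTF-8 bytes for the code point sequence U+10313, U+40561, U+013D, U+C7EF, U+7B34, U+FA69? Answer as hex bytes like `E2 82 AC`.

U+10313: 4-byte form → F0 90 8C 93.
U+40561: 4-byte form → F1 80 95 A1.
U+013D: 2-byte form → C4 BD.
U+C7EF: 3-byte form → EC 9F AF.
U+7B34: 3-byte form → E7 AC B4.
U+FA69: 3-byte form → EF A9 A9.
Concatenated (19 bytes): F0 90 8C 93 F1 80 95 A1 C4 BD EC 9F AF E7 AC B4 EF A9 A9.

F0 90 8C 93 F1 80 95 A1 C4 BD EC 9F AF E7 AC B4 EF A9 A9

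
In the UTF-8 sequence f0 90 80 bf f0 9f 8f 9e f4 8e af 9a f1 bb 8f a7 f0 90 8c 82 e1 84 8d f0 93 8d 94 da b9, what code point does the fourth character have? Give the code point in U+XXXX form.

Offset 0: leading byte 0xF0 = 11110000 → 4-byte char #1 = F0 90 80 BF.
Offset 4: leading byte 0xF0 = 11110000 → 4-byte char #2 = F0 9F 8F 9E.
Offset 8: leading byte 0xF4 = 11110100 → 4-byte char #3 = F4 8E AF 9A.
Offset 12: leading byte 0xF1 = 11110001 → 4-byte char #4 = F1 BB 8F A7.
Leading byte 0xF1 = 11110001 matches 11110xxx → 4-byte sequence.
Byte 1: 0xF1 = 11110001, payload 001 (3 bits).
Byte 2: 0xBB = 10111011 (10xxxxxx ✓), payload 111011.
Byte 3: 0x8F = 10001111 (10xxxxxx ✓), payload 001111.
Byte 4: 0xA7 = 10100111 (10xxxxxx ✓), payload 100111.
Concatenate: 001111011001111100111 = 0x7B3E7 (21 bits → U+7B3E7).

U+7B3E7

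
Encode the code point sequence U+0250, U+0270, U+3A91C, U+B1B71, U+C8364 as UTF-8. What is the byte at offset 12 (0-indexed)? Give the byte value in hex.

U+0250 → 2-byte form C9 90 at offsets 0–1.
U+0270 → 2-byte form C9 B0 at offsets 2–3.
U+3A91C → 4-byte form F0 BA A4 9C at offsets 4–7.
U+B1B71 → 4-byte form F2 B1 AD B1 at offsets 8–11.
U+C8364 → 4-byte form F3 88 8D A4 at offsets 12–15.
Offset 12 falls in char 5's range; it's byte 1 of F3 88 8D A4 = 0xF3.

0xF3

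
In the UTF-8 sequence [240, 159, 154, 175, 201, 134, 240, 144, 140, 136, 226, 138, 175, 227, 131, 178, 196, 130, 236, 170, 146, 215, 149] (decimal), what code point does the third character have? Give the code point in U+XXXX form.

U+10308

Offset 0: leading byte 0xF0 = 11110000 → 4-byte char #1 = F0 9F 9A AF.
Offset 4: leading byte 0xC9 = 11001001 → 2-byte char #2 = C9 86.
Offset 6: leading byte 0xF0 = 11110000 → 4-byte char #3 = F0 90 8C 88.
Leading byte 0xF0 = 11110000 matches 11110xxx → 4-byte sequence.
Byte 1: 0xF0 = 11110000, payload 000 (3 bits).
Byte 2: 0x90 = 10010000 (10xxxxxx ✓), payload 010000.
Byte 3: 0x8C = 10001100 (10xxxxxx ✓), payload 001100.
Byte 4: 0x88 = 10001000 (10xxxxxx ✓), payload 001000.
Concatenate: 000010000001100001000 = 0x10308 (21 bits → U+10308).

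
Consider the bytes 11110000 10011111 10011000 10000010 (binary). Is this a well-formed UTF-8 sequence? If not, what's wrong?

Leading byte 0xF0 = 11110000 → 4-byte form.
Continuation bytes 0x9F=10011111, 0x98=10011000, 0x82=10000010 all match 10xxxxxx.
Decoded value 0x1F602 is ≥ 0x10000 (shortest form) and not a surrogate.

valid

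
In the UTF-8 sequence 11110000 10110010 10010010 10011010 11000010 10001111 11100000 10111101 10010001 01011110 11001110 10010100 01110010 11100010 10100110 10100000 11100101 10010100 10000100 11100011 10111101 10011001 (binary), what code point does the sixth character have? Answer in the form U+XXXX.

U+0072

Offset 0: leading byte 0xF0 = 11110000 → 4-byte char #1 = F0 B2 92 9A.
Offset 4: leading byte 0xC2 = 11000010 → 2-byte char #2 = C2 8F.
Offset 6: leading byte 0xE0 = 11100000 → 3-byte char #3 = E0 BD 91.
Offset 9: leading byte 0x5E = 01011110 → 1-byte char #4 = 5E.
Offset 10: leading byte 0xCE = 11001110 → 2-byte char #5 = CE 94.
Offset 12: leading byte 0x72 = 01110010 → 1-byte char #6 = 72.
Leading byte 0x72 = 01110010 matches 0xxxxxxx → 1-byte sequence.
Byte 1: 0x72 = 01110010, payload 1110010 (7 bits).
Concatenate: 1110010 = 0x72 (7 bits → U+0072).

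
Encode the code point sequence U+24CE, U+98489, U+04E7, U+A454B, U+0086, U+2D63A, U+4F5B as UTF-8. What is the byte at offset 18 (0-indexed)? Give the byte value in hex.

U+24CE → 3-byte form E2 93 8E at offsets 0–2.
U+98489 → 4-byte form F2 98 92 89 at offsets 3–6.
U+04E7 → 2-byte form D3 A7 at offsets 7–8.
U+A454B → 4-byte form F2 A4 95 8B at offsets 9–12.
U+0086 → 2-byte form C2 86 at offsets 13–14.
U+2D63A → 4-byte form F0 AD 98 BA at offsets 15–18.
Offset 18 falls in char 6's range; it's byte 4 of F0 AD 98 BA = 0xBA.

0xBA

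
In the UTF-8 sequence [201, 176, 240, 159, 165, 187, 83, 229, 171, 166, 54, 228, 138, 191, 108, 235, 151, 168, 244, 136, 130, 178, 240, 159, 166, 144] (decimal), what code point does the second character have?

U+1F97B

Offset 0: leading byte 0xC9 = 11001001 → 2-byte char #1 = C9 B0.
Offset 2: leading byte 0xF0 = 11110000 → 4-byte char #2 = F0 9F A5 BB.
Leading byte 0xF0 = 11110000 matches 11110xxx → 4-byte sequence.
Byte 1: 0xF0 = 11110000, payload 000 (3 bits).
Byte 2: 0x9F = 10011111 (10xxxxxx ✓), payload 011111.
Byte 3: 0xA5 = 10100101 (10xxxxxx ✓), payload 100101.
Byte 4: 0xBB = 10111011 (10xxxxxx ✓), payload 111011.
Concatenate: 000011111100101111011 = 0x1F97B (21 bits → U+1F97B).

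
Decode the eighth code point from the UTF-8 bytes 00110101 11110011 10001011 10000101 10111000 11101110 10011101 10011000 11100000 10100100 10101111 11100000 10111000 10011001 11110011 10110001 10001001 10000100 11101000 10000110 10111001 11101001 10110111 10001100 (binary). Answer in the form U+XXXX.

U+9DCC

Offset 0: leading byte 0x35 = 00110101 → 1-byte char #1 = 35.
Offset 1: leading byte 0xF3 = 11110011 → 4-byte char #2 = F3 8B 85 B8.
Offset 5: leading byte 0xEE = 11101110 → 3-byte char #3 = EE 9D 98.
Offset 8: leading byte 0xE0 = 11100000 → 3-byte char #4 = E0 A4 AF.
Offset 11: leading byte 0xE0 = 11100000 → 3-byte char #5 = E0 B8 99.
Offset 14: leading byte 0xF3 = 11110011 → 4-byte char #6 = F3 B1 89 84.
Offset 18: leading byte 0xE8 = 11101000 → 3-byte char #7 = E8 86 B9.
Offset 21: leading byte 0xE9 = 11101001 → 3-byte char #8 = E9 B7 8C.
Leading byte 0xE9 = 11101001 matches 1110xxxx → 3-byte sequence.
Byte 1: 0xE9 = 11101001, payload 1001 (4 bits).
Byte 2: 0xB7 = 10110111 (10xxxxxx ✓), payload 110111.
Byte 3: 0x8C = 10001100 (10xxxxxx ✓), payload 001100.
Concatenate: 1001110111001100 = 0x9DCC (16 bits → U+9DCC).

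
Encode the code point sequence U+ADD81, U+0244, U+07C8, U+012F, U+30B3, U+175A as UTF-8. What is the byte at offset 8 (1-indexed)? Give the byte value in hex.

0x88

1-indexed offset 8 is 0-indexed offset 7.
U+ADD81 → 4-byte form F2 AD B6 81 at offsets 0–3.
U+0244 → 2-byte form C9 84 at offsets 4–5.
U+07C8 → 2-byte form DF 88 at offsets 6–7.
Offset 7 falls in char 3's range; it's byte 2 of DF 88 = 0x88.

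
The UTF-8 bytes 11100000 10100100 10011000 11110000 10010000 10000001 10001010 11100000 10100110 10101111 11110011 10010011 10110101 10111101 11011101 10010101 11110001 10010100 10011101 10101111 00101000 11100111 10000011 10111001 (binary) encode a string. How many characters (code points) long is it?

8

Byte at offset 0: 0xE0 = 11100000 → 3-byte char (#1). Advance 3.
Byte at offset 3: 0xF0 = 11110000 → 4-byte char (#2). Advance 4.
Byte at offset 7: 0xE0 = 11100000 → 3-byte char (#3). Advance 3.
Byte at offset 10: 0xF3 = 11110011 → 4-byte char (#4). Advance 4.
Byte at offset 14: 0xDD = 11011101 → 2-byte char (#5). Advance 2.
Byte at offset 16: 0xF1 = 11110001 → 4-byte char (#6). Advance 4.
Byte at offset 20: 0x28 = 00101000 → 1-byte char (#7). Advance 1.
Byte at offset 21: 0xE7 = 11100111 → 3-byte char (#8). Advance 3.
Reached end at offset 24 after 8 code points.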